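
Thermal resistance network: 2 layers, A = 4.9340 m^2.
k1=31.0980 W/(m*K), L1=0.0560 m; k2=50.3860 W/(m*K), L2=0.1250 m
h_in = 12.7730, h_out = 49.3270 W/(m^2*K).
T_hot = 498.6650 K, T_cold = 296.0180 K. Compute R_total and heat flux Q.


R_conv_in = 1/(12.7730*4.9340) = 0.0159
R_1 = 0.0560/(31.0980*4.9340) = 0.0004
R_2 = 0.1250/(50.3860*4.9340) = 0.0005
R_conv_out = 1/(49.3270*4.9340) = 0.0041
R_total = 0.0208 K/W
Q = 202.6470 / 0.0208 = 9722.0474 W

R_total = 0.0208 K/W, Q = 9722.0474 W


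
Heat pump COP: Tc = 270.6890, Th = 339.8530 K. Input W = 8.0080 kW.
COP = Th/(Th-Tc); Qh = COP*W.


COP = 339.8530 / 69.1640 = 4.9137
Qh = 4.9137 * 8.0080 = 39.3491 kW

COP = 4.9137, Qh = 39.3491 kW


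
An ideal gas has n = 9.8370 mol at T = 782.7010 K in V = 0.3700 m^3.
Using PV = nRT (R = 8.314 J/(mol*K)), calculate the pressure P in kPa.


P = nRT/V = 9.8370 * 8.314 * 782.7010 / 0.3700
= 64013.0588 / 0.3700 = 173008.2671 Pa = 173.0083 kPa

173.0083 kPa


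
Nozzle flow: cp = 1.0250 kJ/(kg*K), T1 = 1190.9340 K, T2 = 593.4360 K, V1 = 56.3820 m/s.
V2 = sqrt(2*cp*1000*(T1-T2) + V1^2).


dT = 597.4980 K
2*cp*1000*dT = 1224870.9000
V1^2 = 3178.9299
V2 = sqrt(1228049.8299) = 1108.1741 m/s

1108.1741 m/s


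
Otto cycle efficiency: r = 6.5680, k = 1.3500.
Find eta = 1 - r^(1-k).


r^(k-1) = 1.9324
eta = 1 - 1/1.9324 = 0.4825 = 48.2514%

48.2514%


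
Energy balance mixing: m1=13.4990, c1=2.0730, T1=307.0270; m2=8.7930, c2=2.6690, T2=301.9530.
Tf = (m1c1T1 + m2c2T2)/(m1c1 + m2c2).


num = 15678.0568
den = 51.4519
Tf = 304.7126 K

304.7126 K


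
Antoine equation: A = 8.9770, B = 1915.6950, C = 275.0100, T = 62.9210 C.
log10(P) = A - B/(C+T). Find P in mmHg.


C+T = 337.9310
B/(C+T) = 5.6689
log10(P) = 8.9770 - 5.6689 = 3.3081
P = 10^3.3081 = 2032.8534 mmHg

2032.8534 mmHg


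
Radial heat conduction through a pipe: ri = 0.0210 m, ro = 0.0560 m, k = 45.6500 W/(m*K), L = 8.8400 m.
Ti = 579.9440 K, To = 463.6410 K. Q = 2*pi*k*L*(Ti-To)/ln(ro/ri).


dT = 116.3030 K
ln(ro/ri) = 0.9808
Q = 2*pi*45.6500*8.8400*116.3030 / 0.9808 = 300656.3789 W

300656.3789 W


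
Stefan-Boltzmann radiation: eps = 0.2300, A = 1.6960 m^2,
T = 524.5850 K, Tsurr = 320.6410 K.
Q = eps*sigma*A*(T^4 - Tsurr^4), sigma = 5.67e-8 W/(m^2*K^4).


T^4 = 7.5729e+10
Tsurr^4 = 1.0570e+10
Q = 0.2300 * 5.67e-8 * 1.6960 * 6.5159e+10 = 1441.1607 W

1441.1607 W


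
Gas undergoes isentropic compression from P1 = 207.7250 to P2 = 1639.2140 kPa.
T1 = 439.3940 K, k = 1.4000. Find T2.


(k-1)/k = 0.2857
(P2/P1)^exp = 1.8044
T2 = 439.3940 * 1.8044 = 792.8332 K

792.8332 K


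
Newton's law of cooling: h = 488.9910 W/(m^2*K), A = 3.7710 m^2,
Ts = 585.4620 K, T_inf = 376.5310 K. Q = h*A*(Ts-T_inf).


dT = 208.9310 K
Q = 488.9910 * 3.7710 * 208.9310 = 385265.6428 W

385265.6428 W


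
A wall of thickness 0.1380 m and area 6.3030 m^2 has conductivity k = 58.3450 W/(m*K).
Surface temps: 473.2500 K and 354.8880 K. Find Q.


dT = 118.3620 K
Q = 58.3450 * 6.3030 * 118.3620 / 0.1380 = 315416.3196 W

315416.3196 W


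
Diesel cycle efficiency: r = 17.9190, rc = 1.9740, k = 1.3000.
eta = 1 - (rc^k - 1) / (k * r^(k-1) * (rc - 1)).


r^(k-1) = 2.3768
rc^k = 2.4208
eta = 0.5279 = 52.7911%

52.7911%


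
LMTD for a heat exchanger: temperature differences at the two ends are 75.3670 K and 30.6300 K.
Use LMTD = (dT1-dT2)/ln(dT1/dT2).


dT1/dT2 = 2.4606
ln(dT1/dT2) = 0.9004
LMTD = 44.7370 / 0.9004 = 49.6863 K

49.6863 K


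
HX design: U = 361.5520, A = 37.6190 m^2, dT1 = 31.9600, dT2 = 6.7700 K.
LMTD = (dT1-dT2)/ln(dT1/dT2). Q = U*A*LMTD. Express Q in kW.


LMTD = 16.2308 K
Q = 361.5520 * 37.6190 * 16.2308 = 220759.2619 W = 220.7593 kW

220.7593 kW


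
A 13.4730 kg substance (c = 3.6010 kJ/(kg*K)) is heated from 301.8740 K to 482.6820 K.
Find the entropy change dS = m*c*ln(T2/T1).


T2/T1 = 1.5990
ln(T2/T1) = 0.4693
dS = 13.4730 * 3.6010 * 0.4693 = 22.7710 kJ/K

22.7710 kJ/K


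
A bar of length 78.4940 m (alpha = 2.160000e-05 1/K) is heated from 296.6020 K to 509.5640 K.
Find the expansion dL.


dT = 212.9620 K
dL = 2.160000e-05 * 78.4940 * 212.9620 = 0.361071 m
L_final = 78.855071 m

dL = 0.361071 m


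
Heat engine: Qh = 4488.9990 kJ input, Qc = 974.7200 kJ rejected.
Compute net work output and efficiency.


W = 4488.9990 - 974.7200 = 3514.2790 kJ
eta = 3514.2790 / 4488.9990 = 0.7829 = 78.2865%

W = 3514.2790 kJ, eta = 78.2865%


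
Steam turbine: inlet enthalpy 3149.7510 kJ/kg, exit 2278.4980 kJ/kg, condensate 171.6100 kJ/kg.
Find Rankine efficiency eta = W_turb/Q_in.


W = 871.2530 kJ/kg
Q_in = 2978.1410 kJ/kg
eta = 0.2925 = 29.2549%

eta = 29.2549%


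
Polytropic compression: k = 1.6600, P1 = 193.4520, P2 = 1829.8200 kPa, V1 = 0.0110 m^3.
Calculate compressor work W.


(k-1)/k = 0.3976
(P2/P1)^exp = 2.4433
W = 2.5152 * 193.4520 * 0.0110 * (2.4433 - 1) = 7.7250 kJ

7.7250 kJ


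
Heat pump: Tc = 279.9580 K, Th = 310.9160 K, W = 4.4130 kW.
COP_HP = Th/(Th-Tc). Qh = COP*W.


COP = 310.9160 / 30.9580 = 10.0432
Qh = 10.0432 * 4.4130 = 44.3204 kW

COP = 10.0432, Qh = 44.3204 kW


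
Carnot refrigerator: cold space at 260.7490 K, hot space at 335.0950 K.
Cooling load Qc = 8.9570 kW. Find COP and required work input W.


COP = 260.7490 / 74.3460 = 3.5072
W = 8.9570 / 3.5072 = 2.5539 kW

COP = 3.5072, W = 2.5539 kW


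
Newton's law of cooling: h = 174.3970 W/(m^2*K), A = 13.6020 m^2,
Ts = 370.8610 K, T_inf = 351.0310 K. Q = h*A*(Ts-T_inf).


dT = 19.8300 K
Q = 174.3970 * 13.6020 * 19.8300 = 47039.6947 W

47039.6947 W


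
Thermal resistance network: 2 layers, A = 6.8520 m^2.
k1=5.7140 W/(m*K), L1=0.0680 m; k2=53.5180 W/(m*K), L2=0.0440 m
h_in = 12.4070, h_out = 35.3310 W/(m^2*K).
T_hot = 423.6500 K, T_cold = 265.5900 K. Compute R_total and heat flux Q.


R_conv_in = 1/(12.4070*6.8520) = 0.0118
R_1 = 0.0680/(5.7140*6.8520) = 0.0017
R_2 = 0.0440/(53.5180*6.8520) = 0.0001
R_conv_out = 1/(35.3310*6.8520) = 0.0041
R_total = 0.0178 K/W
Q = 158.0600 / 0.0178 = 8904.5570 W

R_total = 0.0178 K/W, Q = 8904.5570 W


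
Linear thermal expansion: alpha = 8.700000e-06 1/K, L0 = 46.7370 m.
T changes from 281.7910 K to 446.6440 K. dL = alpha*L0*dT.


dT = 164.8530 K
dL = 8.700000e-06 * 46.7370 * 164.8530 = 0.067031 m
L_final = 46.804031 m

dL = 0.067031 m


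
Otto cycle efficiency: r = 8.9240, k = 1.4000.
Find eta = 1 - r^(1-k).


r^(k-1) = 2.4001
eta = 1 - 1/2.4001 = 0.5833 = 58.3345%

58.3345%


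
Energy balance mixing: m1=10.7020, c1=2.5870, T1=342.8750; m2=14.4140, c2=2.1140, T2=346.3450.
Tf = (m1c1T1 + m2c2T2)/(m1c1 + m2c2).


num = 20046.4090
den = 58.1573
Tf = 344.6931 K

344.6931 K


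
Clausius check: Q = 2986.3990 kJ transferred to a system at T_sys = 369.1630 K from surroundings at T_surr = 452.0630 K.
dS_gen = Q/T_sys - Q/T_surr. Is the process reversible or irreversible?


dS_sys = 2986.3990/369.1630 = 8.0896 kJ/K
dS_surr = -2986.3990/452.0630 = -6.6062 kJ/K
dS_gen = 8.0896 - 6.6062 = 1.4835 kJ/K (irreversible)

dS_gen = 1.4835 kJ/K, irreversible


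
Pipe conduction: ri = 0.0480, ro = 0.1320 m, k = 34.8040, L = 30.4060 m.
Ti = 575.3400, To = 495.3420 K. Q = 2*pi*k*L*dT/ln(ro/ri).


dT = 79.9980 K
ln(ro/ri) = 1.0116
Q = 2*pi*34.8040*30.4060*79.9980 / 1.0116 = 525821.3755 W

525821.3755 W


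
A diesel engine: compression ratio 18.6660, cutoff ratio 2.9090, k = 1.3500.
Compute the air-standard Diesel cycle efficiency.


r^(k-1) = 2.7853
rc^k = 4.2272
eta = 0.5504 = 55.0407%

55.0407%


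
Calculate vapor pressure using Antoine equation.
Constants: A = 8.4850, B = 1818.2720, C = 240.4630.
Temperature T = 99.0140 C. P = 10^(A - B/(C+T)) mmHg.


C+T = 339.4770
B/(C+T) = 5.3561
log10(P) = 8.4850 - 5.3561 = 3.1289
P = 10^3.1289 = 1345.5574 mmHg

1345.5574 mmHg


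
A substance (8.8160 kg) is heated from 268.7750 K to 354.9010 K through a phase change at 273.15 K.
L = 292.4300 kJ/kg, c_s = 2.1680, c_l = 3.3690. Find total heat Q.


Q1 (sensible, solid) = 8.8160 * 2.1680 * 4.3750 = 83.6198 kJ
Q2 (latent) = 8.8160 * 292.4300 = 2578.0629 kJ
Q3 (sensible, liquid) = 8.8160 * 3.3690 * 81.7510 = 2428.0950 kJ
Q_total = 5089.7776 kJ

5089.7776 kJ


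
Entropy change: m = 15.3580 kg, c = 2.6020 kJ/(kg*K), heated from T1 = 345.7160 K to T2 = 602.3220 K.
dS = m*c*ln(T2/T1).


T2/T1 = 1.7422
ln(T2/T1) = 0.5552
dS = 15.3580 * 2.6020 * 0.5552 = 22.1856 kJ/K

22.1856 kJ/K


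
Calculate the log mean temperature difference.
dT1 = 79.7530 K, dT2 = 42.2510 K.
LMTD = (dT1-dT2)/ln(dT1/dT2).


dT1/dT2 = 1.8876
ln(dT1/dT2) = 0.6353
LMTD = 37.5020 / 0.6353 = 59.0298 K

59.0298 K


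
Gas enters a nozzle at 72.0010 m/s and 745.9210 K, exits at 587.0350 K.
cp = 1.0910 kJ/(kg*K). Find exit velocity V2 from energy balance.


dT = 158.8860 K
2*cp*1000*dT = 346689.2520
V1^2 = 5184.1440
V2 = sqrt(351873.3960) = 593.1892 m/s

593.1892 m/s


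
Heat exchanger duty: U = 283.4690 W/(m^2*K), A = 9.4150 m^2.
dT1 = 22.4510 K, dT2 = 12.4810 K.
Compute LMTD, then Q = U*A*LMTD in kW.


LMTD = 16.9810 K
Q = 283.4690 * 9.4150 * 16.9810 = 45319.8545 W = 45.3199 kW

45.3199 kW


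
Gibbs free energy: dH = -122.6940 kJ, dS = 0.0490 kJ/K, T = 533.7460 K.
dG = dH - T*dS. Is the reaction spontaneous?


T*dS = 533.7460 * 0.0490 = 26.1536 kJ
dG = -122.6940 - 26.1536 = -148.8476 kJ (spontaneous)

dG = -148.8476 kJ, spontaneous


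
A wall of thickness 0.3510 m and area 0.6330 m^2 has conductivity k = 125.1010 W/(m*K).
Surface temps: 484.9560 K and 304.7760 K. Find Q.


dT = 180.1800 K
Q = 125.1010 * 0.6330 * 180.1800 / 0.3510 = 40650.3189 W

40650.3189 W


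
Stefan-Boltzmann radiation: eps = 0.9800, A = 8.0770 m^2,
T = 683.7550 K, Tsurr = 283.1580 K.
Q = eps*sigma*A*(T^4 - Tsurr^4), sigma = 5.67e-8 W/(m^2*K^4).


T^4 = 2.1858e+11
Tsurr^4 = 6.4286e+09
Q = 0.9800 * 5.67e-8 * 8.0770 * 2.1215e+11 = 95213.0631 W

95213.0631 W


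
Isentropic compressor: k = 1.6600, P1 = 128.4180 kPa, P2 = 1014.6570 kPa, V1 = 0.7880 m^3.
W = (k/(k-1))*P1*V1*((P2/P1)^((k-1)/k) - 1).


(k-1)/k = 0.3976
(P2/P1)^exp = 2.2746
W = 2.5152 * 128.4180 * 0.7880 * (2.2746 - 1) = 324.4192 kJ

324.4192 kJ


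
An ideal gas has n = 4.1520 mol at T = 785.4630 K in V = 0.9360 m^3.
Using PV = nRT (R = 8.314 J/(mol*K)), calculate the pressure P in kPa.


P = nRT/V = 4.1520 * 8.314 * 785.4630 / 0.9360
= 27113.9691 / 0.9360 = 28967.9157 Pa = 28.9679 kPa

28.9679 kPa


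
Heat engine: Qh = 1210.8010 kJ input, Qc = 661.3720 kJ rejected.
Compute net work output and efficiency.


W = 1210.8010 - 661.3720 = 549.4290 kJ
eta = 549.4290 / 1210.8010 = 0.4538 = 45.3773%

W = 549.4290 kJ, eta = 45.3773%


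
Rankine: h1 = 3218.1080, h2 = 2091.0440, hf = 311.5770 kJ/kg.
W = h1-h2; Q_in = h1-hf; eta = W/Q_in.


W = 1127.0640 kJ/kg
Q_in = 2906.5310 kJ/kg
eta = 0.3878 = 38.7769%

eta = 38.7769%


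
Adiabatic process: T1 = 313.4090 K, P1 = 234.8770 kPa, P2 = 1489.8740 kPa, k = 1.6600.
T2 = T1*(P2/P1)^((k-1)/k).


(k-1)/k = 0.3976
(P2/P1)^exp = 2.0844
T2 = 313.4090 * 2.0844 = 653.2837 K

653.2837 K


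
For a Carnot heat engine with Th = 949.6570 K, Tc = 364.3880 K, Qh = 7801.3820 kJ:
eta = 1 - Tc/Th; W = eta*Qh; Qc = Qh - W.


eta = 1 - 364.3880/949.6570 = 0.6163
W = 0.6163 * 7801.3820 = 4807.9539 kJ
Qc = 7801.3820 - 4807.9539 = 2993.4281 kJ

eta = 61.6295%, W = 4807.9539 kJ, Qc = 2993.4281 kJ


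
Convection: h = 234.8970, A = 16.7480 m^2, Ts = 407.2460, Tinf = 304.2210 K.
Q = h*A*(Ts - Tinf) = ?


dT = 103.0250 K
Q = 234.8970 * 16.7480 * 103.0250 = 405306.0118 W

405306.0118 W


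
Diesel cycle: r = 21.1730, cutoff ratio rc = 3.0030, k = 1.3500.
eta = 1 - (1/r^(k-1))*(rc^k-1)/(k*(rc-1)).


r^(k-1) = 2.9109
rc^k = 4.4127
eta = 0.5664 = 56.6436%

56.6436%


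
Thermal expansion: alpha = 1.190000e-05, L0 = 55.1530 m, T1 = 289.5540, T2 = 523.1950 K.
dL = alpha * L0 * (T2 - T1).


dT = 233.6410 K
dL = 1.190000e-05 * 55.1530 * 233.6410 = 0.153343 m
L_final = 55.306343 m

dL = 0.153343 m


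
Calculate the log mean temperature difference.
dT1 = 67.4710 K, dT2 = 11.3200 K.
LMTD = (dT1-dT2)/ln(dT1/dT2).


dT1/dT2 = 5.9603
ln(dT1/dT2) = 1.7851
LMTD = 56.1510 / 1.7851 = 31.4549 K

31.4549 K


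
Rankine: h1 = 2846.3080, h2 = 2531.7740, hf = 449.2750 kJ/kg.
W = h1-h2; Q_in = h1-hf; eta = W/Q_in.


W = 314.5340 kJ/kg
Q_in = 2397.0330 kJ/kg
eta = 0.1312 = 13.1218%

eta = 13.1218%


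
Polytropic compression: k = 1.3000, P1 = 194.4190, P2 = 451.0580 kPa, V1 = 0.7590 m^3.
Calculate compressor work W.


(k-1)/k = 0.2308
(P2/P1)^exp = 1.2144
W = 4.3333 * 194.4190 * 0.7590 * (1.2144 - 1) = 137.0663 kJ

137.0663 kJ


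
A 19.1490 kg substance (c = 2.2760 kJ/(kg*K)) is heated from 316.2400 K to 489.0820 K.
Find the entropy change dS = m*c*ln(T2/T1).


T2/T1 = 1.5466
ln(T2/T1) = 0.4360
dS = 19.1490 * 2.2760 * 0.4360 = 19.0035 kJ/K

19.0035 kJ/K


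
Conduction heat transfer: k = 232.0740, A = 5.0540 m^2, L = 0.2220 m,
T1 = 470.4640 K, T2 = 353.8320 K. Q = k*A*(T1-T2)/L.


dT = 116.6320 K
Q = 232.0740 * 5.0540 * 116.6320 / 0.2220 = 616206.7820 W

616206.7820 W


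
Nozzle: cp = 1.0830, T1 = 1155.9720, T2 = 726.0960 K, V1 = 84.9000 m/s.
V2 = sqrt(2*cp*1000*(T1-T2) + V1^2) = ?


dT = 429.8760 K
2*cp*1000*dT = 931111.4160
V1^2 = 7208.0100
V2 = sqrt(938319.4260) = 968.6689 m/s

968.6689 m/s


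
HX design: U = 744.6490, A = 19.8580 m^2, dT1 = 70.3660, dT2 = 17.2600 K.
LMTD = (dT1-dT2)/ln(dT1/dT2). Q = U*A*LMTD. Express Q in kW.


LMTD = 37.7893 K
Q = 744.6490 * 19.8580 * 37.7893 = 558799.4149 W = 558.7994 kW

558.7994 kW


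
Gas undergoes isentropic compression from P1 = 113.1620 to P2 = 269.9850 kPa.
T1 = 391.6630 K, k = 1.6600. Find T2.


(k-1)/k = 0.3976
(P2/P1)^exp = 1.4130
T2 = 391.6630 * 1.4130 = 553.4242 K

553.4242 K


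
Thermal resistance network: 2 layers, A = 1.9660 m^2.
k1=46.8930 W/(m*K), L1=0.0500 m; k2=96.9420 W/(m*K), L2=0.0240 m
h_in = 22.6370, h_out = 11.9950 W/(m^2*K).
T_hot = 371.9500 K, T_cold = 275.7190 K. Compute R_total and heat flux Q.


R_conv_in = 1/(22.6370*1.9660) = 0.0225
R_1 = 0.0500/(46.8930*1.9660) = 0.0005
R_2 = 0.0240/(96.9420*1.9660) = 0.0001
R_conv_out = 1/(11.9950*1.9660) = 0.0424
R_total = 0.0655 K/W
Q = 96.2310 / 0.0655 = 1468.2137 W

R_total = 0.0655 K/W, Q = 1468.2137 W


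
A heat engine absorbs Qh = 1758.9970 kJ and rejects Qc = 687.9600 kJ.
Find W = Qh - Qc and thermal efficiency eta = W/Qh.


W = 1758.9970 - 687.9600 = 1071.0370 kJ
eta = 1071.0370 / 1758.9970 = 0.6089 = 60.8891%

W = 1071.0370 kJ, eta = 60.8891%


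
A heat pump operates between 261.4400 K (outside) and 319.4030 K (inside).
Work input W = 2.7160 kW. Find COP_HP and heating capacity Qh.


COP = 319.4030 / 57.9630 = 5.5105
Qh = 5.5105 * 2.7160 = 14.9664 kW

COP = 5.5105, Qh = 14.9664 kW


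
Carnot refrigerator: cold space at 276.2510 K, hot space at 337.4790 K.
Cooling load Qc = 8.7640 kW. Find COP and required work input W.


COP = 276.2510 / 61.2280 = 4.5118
W = 8.7640 / 4.5118 = 1.9424 kW

COP = 4.5118, W = 1.9424 kW


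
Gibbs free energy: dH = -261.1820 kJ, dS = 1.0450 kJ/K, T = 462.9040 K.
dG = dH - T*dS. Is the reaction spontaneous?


T*dS = 462.9040 * 1.0450 = 483.7347 kJ
dG = -261.1820 - 483.7347 = -744.9167 kJ (spontaneous)

dG = -744.9167 kJ, spontaneous


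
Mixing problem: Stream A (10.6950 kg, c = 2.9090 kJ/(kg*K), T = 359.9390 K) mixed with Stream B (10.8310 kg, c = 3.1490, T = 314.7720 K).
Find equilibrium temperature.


num = 21934.2056
den = 65.2186
Tf = 336.3184 K

336.3184 K


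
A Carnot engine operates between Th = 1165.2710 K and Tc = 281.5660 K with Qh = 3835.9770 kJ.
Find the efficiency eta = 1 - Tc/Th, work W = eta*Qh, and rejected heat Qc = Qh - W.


eta = 1 - 281.5660/1165.2710 = 0.7584
W = 0.7584 * 3835.9770 = 2909.0847 kJ
Qc = 3835.9770 - 2909.0847 = 926.8923 kJ

eta = 75.8369%, W = 2909.0847 kJ, Qc = 926.8923 kJ


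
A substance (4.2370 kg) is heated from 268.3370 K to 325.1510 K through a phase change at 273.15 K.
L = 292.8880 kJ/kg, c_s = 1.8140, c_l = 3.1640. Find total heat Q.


Q1 (sensible, solid) = 4.2370 * 1.8140 * 4.8130 = 36.9923 kJ
Q2 (latent) = 4.2370 * 292.8880 = 1240.9665 kJ
Q3 (sensible, liquid) = 4.2370 * 3.1640 * 52.0010 = 697.1185 kJ
Q_total = 1975.0773 kJ

1975.0773 kJ


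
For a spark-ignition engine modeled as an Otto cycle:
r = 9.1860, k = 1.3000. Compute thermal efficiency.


r^(k-1) = 1.9451
eta = 1 - 1/1.9451 = 0.4859 = 48.5883%

48.5883%


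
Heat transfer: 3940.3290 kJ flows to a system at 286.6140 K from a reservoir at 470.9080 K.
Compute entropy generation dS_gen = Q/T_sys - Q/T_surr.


dS_sys = 3940.3290/286.6140 = 13.7479 kJ/K
dS_surr = -3940.3290/470.9080 = -8.3675 kJ/K
dS_gen = 13.7479 - 8.3675 = 5.3803 kJ/K (irreversible)

dS_gen = 5.3803 kJ/K, irreversible


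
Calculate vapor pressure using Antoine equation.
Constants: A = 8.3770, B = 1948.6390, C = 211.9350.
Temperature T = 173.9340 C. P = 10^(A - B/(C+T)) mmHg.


C+T = 385.8690
B/(C+T) = 5.0500
log10(P) = 8.3770 - 5.0500 = 3.3270
P = 10^3.3270 = 2123.2375 mmHg

2123.2375 mmHg


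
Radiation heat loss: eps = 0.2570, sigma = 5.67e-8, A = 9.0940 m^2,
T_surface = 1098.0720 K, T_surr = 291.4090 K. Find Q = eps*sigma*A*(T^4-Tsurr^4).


T^4 = 1.4539e+12
Tsurr^4 = 7.2113e+09
Q = 0.2570 * 5.67e-8 * 9.0940 * 1.4467e+12 = 191705.6476 W

191705.6476 W


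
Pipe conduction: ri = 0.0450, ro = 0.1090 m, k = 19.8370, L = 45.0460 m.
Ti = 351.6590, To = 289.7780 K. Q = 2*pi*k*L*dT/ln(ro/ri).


dT = 61.8810 K
ln(ro/ri) = 0.8847
Q = 2*pi*19.8370*45.0460*61.8810 / 0.8847 = 392717.7773 W

392717.7773 W


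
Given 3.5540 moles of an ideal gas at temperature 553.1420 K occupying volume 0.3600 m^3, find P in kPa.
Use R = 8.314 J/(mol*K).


P = nRT/V = 3.5540 * 8.314 * 553.1420 / 0.3600
= 16344.2155 / 0.3600 = 45400.5985 Pa = 45.4006 kPa

45.4006 kPa


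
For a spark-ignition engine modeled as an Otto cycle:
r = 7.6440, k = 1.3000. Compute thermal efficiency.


r^(k-1) = 1.8408
eta = 1 - 1/1.8408 = 0.4567 = 45.6745%

45.6745%


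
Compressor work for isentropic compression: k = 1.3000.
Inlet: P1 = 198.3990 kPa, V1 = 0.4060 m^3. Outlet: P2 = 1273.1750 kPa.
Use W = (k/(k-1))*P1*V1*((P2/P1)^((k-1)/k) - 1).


(k-1)/k = 0.2308
(P2/P1)^exp = 1.5357
W = 4.3333 * 198.3990 * 0.4060 * (1.5357 - 1) = 186.9920 kJ

186.9920 kJ


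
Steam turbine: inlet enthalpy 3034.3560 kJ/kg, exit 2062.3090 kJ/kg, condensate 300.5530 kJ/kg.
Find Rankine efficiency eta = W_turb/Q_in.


W = 972.0470 kJ/kg
Q_in = 2733.8030 kJ/kg
eta = 0.3556 = 35.5566%

eta = 35.5566%


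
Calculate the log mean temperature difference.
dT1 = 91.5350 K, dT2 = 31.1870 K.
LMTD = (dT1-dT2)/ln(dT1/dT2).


dT1/dT2 = 2.9350
ln(dT1/dT2) = 1.0767
LMTD = 60.3480 / 1.0767 = 56.0480 K

56.0480 K


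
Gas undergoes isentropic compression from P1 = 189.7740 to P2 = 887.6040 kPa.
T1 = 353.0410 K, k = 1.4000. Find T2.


(k-1)/k = 0.2857
(P2/P1)^exp = 1.5539
T2 = 353.0410 * 1.5539 = 548.5911 K

548.5911 K


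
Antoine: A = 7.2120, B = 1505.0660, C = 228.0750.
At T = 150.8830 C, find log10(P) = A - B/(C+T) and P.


C+T = 378.9580
B/(C+T) = 3.9716
log10(P) = 7.2120 - 3.9716 = 3.2404
P = 10^3.2404 = 1739.4401 mmHg

1739.4401 mmHg


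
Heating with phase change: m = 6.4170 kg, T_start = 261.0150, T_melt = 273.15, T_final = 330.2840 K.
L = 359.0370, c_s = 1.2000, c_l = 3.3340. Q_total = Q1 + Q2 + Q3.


Q1 (sensible, solid) = 6.4170 * 1.2000 * 12.1350 = 93.4444 kJ
Q2 (latent) = 6.4170 * 359.0370 = 2303.9404 kJ
Q3 (sensible, liquid) = 6.4170 * 3.3340 * 57.1340 = 1222.3407 kJ
Q_total = 3619.7255 kJ

3619.7255 kJ


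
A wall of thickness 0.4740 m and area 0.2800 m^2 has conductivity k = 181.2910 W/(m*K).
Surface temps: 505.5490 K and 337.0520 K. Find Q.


dT = 168.4970 K
Q = 181.2910 * 0.2800 * 168.4970 / 0.4740 = 18044.6352 W

18044.6352 W


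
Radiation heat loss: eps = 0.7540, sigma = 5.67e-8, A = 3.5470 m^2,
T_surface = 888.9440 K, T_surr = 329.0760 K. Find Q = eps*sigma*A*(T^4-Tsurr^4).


T^4 = 6.2445e+11
Tsurr^4 = 1.1727e+10
Q = 0.7540 * 5.67e-8 * 3.5470 * 6.1272e+11 = 92913.7004 W

92913.7004 W


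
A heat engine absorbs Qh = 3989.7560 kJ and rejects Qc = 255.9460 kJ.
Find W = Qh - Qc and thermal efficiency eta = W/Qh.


W = 3989.7560 - 255.9460 = 3733.8100 kJ
eta = 3733.8100 / 3989.7560 = 0.9358 = 93.5849%

W = 3733.8100 kJ, eta = 93.5849%


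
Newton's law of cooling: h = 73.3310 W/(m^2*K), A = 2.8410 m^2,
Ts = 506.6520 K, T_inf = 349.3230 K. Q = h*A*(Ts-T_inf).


dT = 157.3290 K
Q = 73.3310 * 2.8410 * 157.3290 = 32776.8809 W

32776.8809 W


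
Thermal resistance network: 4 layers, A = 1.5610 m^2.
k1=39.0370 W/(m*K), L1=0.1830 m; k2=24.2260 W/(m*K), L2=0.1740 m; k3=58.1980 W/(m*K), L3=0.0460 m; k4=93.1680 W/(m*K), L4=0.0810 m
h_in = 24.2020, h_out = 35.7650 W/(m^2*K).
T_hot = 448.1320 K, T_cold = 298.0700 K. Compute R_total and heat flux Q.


R_conv_in = 1/(24.2020*1.5610) = 0.0265
R_1 = 0.1830/(39.0370*1.5610) = 0.0030
R_2 = 0.1740/(24.2260*1.5610) = 0.0046
R_3 = 0.0460/(58.1980*1.5610) = 0.0005
R_4 = 0.0810/(93.1680*1.5610) = 0.0006
R_conv_out = 1/(35.7650*1.5610) = 0.0179
R_total = 0.0530 K/W
Q = 150.0620 / 0.0530 = 2828.7523 W

R_total = 0.0530 K/W, Q = 2828.7523 W


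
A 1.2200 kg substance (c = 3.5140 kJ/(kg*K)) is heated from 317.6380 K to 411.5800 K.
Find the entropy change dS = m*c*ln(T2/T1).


T2/T1 = 1.2958
ln(T2/T1) = 0.2591
dS = 1.2200 * 3.5140 * 0.2591 = 1.1107 kJ/K

1.1107 kJ/K


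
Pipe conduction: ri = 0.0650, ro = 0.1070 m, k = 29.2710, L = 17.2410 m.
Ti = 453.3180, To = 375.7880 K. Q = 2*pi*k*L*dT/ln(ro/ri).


dT = 77.5300 K
ln(ro/ri) = 0.4984
Q = 2*pi*29.2710*17.2410*77.5300 / 0.4984 = 493214.0201 W

493214.0201 W


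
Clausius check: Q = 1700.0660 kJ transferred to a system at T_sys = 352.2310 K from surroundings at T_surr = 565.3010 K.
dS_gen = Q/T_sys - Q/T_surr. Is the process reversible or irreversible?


dS_sys = 1700.0660/352.2310 = 4.8266 kJ/K
dS_surr = -1700.0660/565.3010 = -3.0074 kJ/K
dS_gen = 4.8266 - 3.0074 = 1.8192 kJ/K (irreversible)

dS_gen = 1.8192 kJ/K, irreversible


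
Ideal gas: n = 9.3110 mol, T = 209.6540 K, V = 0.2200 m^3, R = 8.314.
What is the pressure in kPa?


P = nRT/V = 9.3110 * 8.314 * 209.6540 / 0.2200
= 16229.6629 / 0.2200 = 73771.1950 Pa = 73.7712 kPa

73.7712 kPa


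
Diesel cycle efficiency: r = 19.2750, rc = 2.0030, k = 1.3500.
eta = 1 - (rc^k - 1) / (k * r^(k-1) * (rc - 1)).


r^(k-1) = 2.8167
rc^k = 2.5543
eta = 0.5925 = 59.2481%

59.2481%


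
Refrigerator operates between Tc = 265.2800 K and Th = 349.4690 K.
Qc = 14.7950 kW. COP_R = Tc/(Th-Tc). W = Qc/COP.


COP = 265.2800 / 84.1890 = 3.1510
W = 14.7950 / 3.1510 = 4.6953 kW

COP = 3.1510, W = 4.6953 kW


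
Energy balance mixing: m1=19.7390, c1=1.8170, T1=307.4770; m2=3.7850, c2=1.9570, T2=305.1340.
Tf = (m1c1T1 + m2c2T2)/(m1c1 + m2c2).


num = 13288.0995
den = 43.2730
Tf = 307.0759 K

307.0759 K


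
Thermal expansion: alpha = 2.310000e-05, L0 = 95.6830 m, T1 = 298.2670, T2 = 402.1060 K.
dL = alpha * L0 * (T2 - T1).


dT = 103.8390 K
dL = 2.310000e-05 * 95.6830 * 103.8390 = 0.229513 m
L_final = 95.912513 m

dL = 0.229513 m


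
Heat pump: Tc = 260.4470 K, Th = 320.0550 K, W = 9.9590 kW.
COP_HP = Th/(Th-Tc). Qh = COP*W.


COP = 320.0550 / 59.6080 = 5.3693
Qh = 5.3693 * 9.9590 = 53.4732 kW

COP = 5.3693, Qh = 53.4732 kW


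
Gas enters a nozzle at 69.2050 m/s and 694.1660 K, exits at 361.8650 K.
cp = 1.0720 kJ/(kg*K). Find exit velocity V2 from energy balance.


dT = 332.3010 K
2*cp*1000*dT = 712453.3440
V1^2 = 4789.3320
V2 = sqrt(717242.6760) = 846.9018 m/s

846.9018 m/s


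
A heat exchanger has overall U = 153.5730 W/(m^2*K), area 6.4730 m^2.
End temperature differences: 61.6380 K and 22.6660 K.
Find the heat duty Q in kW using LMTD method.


LMTD = 38.9559 K
Q = 153.5730 * 6.4730 * 38.9559 = 38725.2325 W = 38.7252 kW

38.7252 kW


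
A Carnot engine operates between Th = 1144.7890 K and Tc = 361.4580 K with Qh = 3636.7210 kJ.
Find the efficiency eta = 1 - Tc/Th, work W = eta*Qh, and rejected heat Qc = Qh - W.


eta = 1 - 361.4580/1144.7890 = 0.6843
W = 0.6843 * 3636.7210 = 2488.4553 kJ
Qc = 3636.7210 - 2488.4553 = 1148.2657 kJ

eta = 68.4258%, W = 2488.4553 kJ, Qc = 1148.2657 kJ


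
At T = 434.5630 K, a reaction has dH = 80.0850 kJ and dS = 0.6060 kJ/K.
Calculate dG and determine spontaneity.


T*dS = 434.5630 * 0.6060 = 263.3452 kJ
dG = 80.0850 - 263.3452 = -183.2602 kJ (spontaneous)

dG = -183.2602 kJ, spontaneous


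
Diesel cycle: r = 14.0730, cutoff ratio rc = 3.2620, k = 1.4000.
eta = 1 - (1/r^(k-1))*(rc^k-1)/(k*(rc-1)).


r^(k-1) = 2.8797
rc^k = 5.2345
eta = 0.5357 = 53.5667%

53.5667%


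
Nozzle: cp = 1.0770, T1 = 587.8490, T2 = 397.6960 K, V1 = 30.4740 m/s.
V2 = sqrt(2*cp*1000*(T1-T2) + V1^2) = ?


dT = 190.1530 K
2*cp*1000*dT = 409589.5620
V1^2 = 928.6647
V2 = sqrt(410518.2267) = 640.7170 m/s

640.7170 m/s


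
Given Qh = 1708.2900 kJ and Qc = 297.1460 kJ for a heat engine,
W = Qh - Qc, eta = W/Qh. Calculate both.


W = 1708.2900 - 297.1460 = 1411.1440 kJ
eta = 1411.1440 / 1708.2900 = 0.8261 = 82.6056%

W = 1411.1440 kJ, eta = 82.6056%


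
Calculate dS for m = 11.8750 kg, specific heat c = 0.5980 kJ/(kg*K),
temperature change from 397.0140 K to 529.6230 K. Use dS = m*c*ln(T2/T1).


T2/T1 = 1.3340
ln(T2/T1) = 0.2882
dS = 11.8750 * 0.5980 * 0.2882 = 2.0465 kJ/K

2.0465 kJ/K


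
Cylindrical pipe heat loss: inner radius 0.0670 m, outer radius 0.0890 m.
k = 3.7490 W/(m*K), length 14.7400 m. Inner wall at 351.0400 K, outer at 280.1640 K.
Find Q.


dT = 70.8760 K
ln(ro/ri) = 0.2839
Q = 2*pi*3.7490*14.7400*70.8760 / 0.2839 = 86668.1802 W

86668.1802 W


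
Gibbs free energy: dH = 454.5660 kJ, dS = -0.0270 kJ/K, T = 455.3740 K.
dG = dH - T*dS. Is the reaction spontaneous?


T*dS = 455.3740 * -0.0270 = -12.2951 kJ
dG = 454.5660 + 12.2951 = 466.8611 kJ (non-spontaneous)

dG = 466.8611 kJ, non-spontaneous


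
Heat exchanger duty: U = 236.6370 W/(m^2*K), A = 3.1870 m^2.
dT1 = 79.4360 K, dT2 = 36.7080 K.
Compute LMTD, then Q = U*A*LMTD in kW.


LMTD = 55.3502 K
Q = 236.6370 * 3.1870 * 55.3502 = 41743.0518 W = 41.7431 kW

41.7431 kW


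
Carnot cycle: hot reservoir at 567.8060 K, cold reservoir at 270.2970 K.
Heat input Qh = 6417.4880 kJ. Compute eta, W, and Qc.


eta = 1 - 270.2970/567.8060 = 0.5240
W = 0.5240 * 6417.4880 = 3362.5225 kJ
Qc = 6417.4880 - 3362.5225 = 3054.9655 kJ

eta = 52.3962%, W = 3362.5225 kJ, Qc = 3054.9655 kJ


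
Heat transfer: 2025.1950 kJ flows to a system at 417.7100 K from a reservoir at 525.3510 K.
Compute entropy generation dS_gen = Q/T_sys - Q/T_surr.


dS_sys = 2025.1950/417.7100 = 4.8483 kJ/K
dS_surr = -2025.1950/525.3510 = -3.8549 kJ/K
dS_gen = 4.8483 - 3.8549 = 0.9934 kJ/K (irreversible)

dS_gen = 0.9934 kJ/K, irreversible


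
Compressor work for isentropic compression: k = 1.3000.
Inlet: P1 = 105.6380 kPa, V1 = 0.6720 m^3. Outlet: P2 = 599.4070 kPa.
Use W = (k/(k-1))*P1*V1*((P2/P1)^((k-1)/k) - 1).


(k-1)/k = 0.2308
(P2/P1)^exp = 1.4927
W = 4.3333 * 105.6380 * 0.6720 * (1.4927 - 1) = 151.5684 kJ

151.5684 kJ


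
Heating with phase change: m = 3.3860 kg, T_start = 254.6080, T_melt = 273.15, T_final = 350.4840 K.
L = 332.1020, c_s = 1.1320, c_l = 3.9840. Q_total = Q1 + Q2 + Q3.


Q1 (sensible, solid) = 3.3860 * 1.1320 * 18.5420 = 71.0706 kJ
Q2 (latent) = 3.3860 * 332.1020 = 1124.4974 kJ
Q3 (sensible, liquid) = 3.3860 * 3.9840 * 77.3340 = 1043.2220 kJ
Q_total = 2238.7900 kJ

2238.7900 kJ


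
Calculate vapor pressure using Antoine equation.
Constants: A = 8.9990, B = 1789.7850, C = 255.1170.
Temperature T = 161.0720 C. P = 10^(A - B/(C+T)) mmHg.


C+T = 416.1890
B/(C+T) = 4.3004
log10(P) = 8.9990 - 4.3004 = 4.6986
P = 10^4.6986 = 49955.8100 mmHg

49955.8100 mmHg


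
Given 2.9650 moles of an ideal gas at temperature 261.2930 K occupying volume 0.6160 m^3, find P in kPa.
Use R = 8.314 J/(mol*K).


P = nRT/V = 2.9650 * 8.314 * 261.2930 / 0.6160
= 6441.1364 / 0.6160 = 10456.3902 Pa = 10.4564 kPa

10.4564 kPa


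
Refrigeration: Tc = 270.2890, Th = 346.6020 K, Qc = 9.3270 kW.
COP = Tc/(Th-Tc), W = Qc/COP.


COP = 270.2890 / 76.3130 = 3.5418
W = 9.3270 / 3.5418 = 2.6334 kW

COP = 3.5418, W = 2.6334 kW


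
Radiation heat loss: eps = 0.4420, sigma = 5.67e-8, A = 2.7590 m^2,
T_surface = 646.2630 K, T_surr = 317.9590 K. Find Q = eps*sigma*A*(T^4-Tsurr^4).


T^4 = 1.7444e+11
Tsurr^4 = 1.0221e+10
Q = 0.4420 * 5.67e-8 * 2.7590 * 1.6422e+11 = 11354.5917 W

11354.5917 W


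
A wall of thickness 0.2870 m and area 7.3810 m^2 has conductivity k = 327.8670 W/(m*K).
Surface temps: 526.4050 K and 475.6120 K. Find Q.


dT = 50.7930 K
Q = 327.8670 * 7.3810 * 50.7930 / 0.2870 = 428286.9878 W

428286.9878 W


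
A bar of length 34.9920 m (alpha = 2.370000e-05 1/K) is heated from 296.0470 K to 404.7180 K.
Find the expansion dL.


dT = 108.6710 K
dL = 2.370000e-05 * 34.9920 * 108.6710 = 0.090122 m
L_final = 35.082122 m

dL = 0.090122 m


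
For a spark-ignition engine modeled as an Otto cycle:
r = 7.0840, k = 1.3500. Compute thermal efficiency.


r^(k-1) = 1.9843
eta = 1 - 1/1.9843 = 0.4960 = 49.6033%

49.6033%


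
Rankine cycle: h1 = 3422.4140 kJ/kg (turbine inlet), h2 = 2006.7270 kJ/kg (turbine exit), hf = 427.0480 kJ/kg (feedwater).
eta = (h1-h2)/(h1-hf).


W = 1415.6870 kJ/kg
Q_in = 2995.3660 kJ/kg
eta = 0.4726 = 47.2626%

eta = 47.2626%


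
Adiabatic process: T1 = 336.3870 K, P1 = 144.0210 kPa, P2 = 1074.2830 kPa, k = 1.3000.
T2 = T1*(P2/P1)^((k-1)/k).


(k-1)/k = 0.2308
(P2/P1)^exp = 1.5900
T2 = 336.3870 * 1.5900 = 534.8474 K

534.8474 K


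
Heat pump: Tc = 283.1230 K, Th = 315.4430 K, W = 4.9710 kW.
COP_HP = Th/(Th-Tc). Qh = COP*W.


COP = 315.4430 / 32.3200 = 9.7600
Qh = 9.7600 * 4.9710 = 48.5169 kW

COP = 9.7600, Qh = 48.5169 kW


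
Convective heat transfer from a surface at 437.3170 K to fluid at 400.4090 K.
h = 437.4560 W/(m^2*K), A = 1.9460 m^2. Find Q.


dT = 36.9080 K
Q = 437.4560 * 1.9460 * 36.9080 = 31419.3883 W

31419.3883 W


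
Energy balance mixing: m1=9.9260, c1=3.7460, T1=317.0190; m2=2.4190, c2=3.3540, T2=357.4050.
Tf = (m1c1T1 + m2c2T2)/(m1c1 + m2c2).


num = 14687.3961
den = 45.2961
Tf = 324.2528 K

324.2528 K


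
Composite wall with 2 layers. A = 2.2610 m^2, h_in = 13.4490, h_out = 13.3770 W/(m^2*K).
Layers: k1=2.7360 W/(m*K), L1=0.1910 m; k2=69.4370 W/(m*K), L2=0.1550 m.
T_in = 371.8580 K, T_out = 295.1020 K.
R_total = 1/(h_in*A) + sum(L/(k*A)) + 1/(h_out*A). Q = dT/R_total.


R_conv_in = 1/(13.4490*2.2610) = 0.0329
R_1 = 0.1910/(2.7360*2.2610) = 0.0309
R_2 = 0.1550/(69.4370*2.2610) = 0.0010
R_conv_out = 1/(13.3770*2.2610) = 0.0331
R_total = 0.0978 K/W
Q = 76.7560 / 0.0978 = 784.7320 W

R_total = 0.0978 K/W, Q = 784.7320 W


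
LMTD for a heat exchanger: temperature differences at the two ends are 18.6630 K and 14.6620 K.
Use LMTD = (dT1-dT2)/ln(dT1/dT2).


dT1/dT2 = 1.2729
ln(dT1/dT2) = 0.2413
LMTD = 4.0010 / 0.2413 = 16.5821 K

16.5821 K


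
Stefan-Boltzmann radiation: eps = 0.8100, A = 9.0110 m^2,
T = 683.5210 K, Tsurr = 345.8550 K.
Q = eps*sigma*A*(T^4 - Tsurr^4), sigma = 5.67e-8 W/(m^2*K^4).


T^4 = 2.1828e+11
Tsurr^4 = 1.4308e+10
Q = 0.8100 * 5.67e-8 * 9.0110 * 2.0397e+11 = 84412.1298 W

84412.1298 W


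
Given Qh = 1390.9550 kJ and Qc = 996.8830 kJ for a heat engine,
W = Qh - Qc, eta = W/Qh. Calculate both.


W = 1390.9550 - 996.8830 = 394.0720 kJ
eta = 394.0720 / 1390.9550 = 0.2833 = 28.3310%

W = 394.0720 kJ, eta = 28.3310%


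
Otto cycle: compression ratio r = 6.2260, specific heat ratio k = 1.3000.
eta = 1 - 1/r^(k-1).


r^(k-1) = 1.7309
eta = 1 - 1/1.7309 = 0.4223 = 42.2254%

42.2254%


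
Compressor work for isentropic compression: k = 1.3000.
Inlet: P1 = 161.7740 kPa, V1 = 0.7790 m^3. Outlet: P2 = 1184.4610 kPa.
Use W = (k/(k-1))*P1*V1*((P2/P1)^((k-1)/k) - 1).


(k-1)/k = 0.2308
(P2/P1)^exp = 1.5832
W = 4.3333 * 161.7740 * 0.7790 * (1.5832 - 1) = 318.4629 kJ

318.4629 kJ


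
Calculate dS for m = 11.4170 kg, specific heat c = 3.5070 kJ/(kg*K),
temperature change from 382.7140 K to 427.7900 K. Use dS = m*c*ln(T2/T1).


T2/T1 = 1.1178
ln(T2/T1) = 0.1113
dS = 11.4170 * 3.5070 * 0.1113 = 4.4582 kJ/K

4.4582 kJ/K


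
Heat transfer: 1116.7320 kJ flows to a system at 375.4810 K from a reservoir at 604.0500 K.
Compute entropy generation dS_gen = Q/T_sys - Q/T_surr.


dS_sys = 1116.7320/375.4810 = 2.9741 kJ/K
dS_surr = -1116.7320/604.0500 = -1.8487 kJ/K
dS_gen = 2.9741 - 1.8487 = 1.1254 kJ/K (irreversible)

dS_gen = 1.1254 kJ/K, irreversible


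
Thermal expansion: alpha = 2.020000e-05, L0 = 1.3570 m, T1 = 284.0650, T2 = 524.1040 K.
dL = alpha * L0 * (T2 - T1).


dT = 240.0390 K
dL = 2.020000e-05 * 1.3570 * 240.0390 = 0.006580 m
L_final = 1.363580 m

dL = 0.006580 m


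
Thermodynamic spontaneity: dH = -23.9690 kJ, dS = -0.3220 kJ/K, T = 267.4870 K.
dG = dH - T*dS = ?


T*dS = 267.4870 * -0.3220 = -86.1308 kJ
dG = -23.9690 + 86.1308 = 62.1618 kJ (non-spontaneous)

dG = 62.1618 kJ, non-spontaneous


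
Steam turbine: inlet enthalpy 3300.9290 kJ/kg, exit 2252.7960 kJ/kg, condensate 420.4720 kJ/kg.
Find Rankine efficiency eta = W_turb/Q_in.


W = 1048.1330 kJ/kg
Q_in = 2880.4570 kJ/kg
eta = 0.3639 = 36.3877%

eta = 36.3877%


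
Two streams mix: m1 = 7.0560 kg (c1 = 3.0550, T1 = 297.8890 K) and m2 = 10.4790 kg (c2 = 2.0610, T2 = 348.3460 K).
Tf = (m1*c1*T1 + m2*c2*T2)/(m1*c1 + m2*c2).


num = 13944.6240
den = 43.1533
Tf = 323.1416 K

323.1416 K


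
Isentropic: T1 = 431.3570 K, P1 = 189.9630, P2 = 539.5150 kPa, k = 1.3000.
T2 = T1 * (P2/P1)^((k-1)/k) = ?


(k-1)/k = 0.2308
(P2/P1)^exp = 1.2724
T2 = 431.3570 * 1.2724 = 548.8485 K

548.8485 K


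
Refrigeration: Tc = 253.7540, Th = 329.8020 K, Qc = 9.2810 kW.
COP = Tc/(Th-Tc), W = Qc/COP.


COP = 253.7540 / 76.0480 = 3.3368
W = 9.2810 / 3.3368 = 2.7814 kW

COP = 3.3368, W = 2.7814 kW


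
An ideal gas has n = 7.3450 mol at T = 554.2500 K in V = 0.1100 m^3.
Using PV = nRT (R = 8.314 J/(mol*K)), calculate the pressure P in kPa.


P = nRT/V = 7.3450 * 8.314 * 554.2500 / 0.1100
= 33846.0134 / 0.1100 = 307691.0309 Pa = 307.6910 kPa

307.6910 kPa


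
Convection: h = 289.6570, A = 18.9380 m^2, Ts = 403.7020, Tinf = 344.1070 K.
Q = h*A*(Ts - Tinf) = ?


dT = 59.5950 K
Q = 289.6570 * 18.9380 * 59.5950 = 326909.8186 W

326909.8186 W


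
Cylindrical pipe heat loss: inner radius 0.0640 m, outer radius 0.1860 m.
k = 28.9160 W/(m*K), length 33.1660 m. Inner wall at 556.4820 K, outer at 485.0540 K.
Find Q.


dT = 71.4280 K
ln(ro/ri) = 1.0669
Q = 2*pi*28.9160*33.1660*71.4280 / 1.0669 = 403432.4028 W

403432.4028 W


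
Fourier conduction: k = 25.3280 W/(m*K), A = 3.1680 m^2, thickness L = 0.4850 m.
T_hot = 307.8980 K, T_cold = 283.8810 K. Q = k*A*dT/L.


dT = 24.0170 K
Q = 25.3280 * 3.1680 * 24.0170 / 0.4850 = 3973.4073 W

3973.4073 W


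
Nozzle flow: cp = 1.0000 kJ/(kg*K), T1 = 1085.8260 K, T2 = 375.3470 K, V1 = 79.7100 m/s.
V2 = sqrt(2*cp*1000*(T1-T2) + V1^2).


dT = 710.4790 K
2*cp*1000*dT = 1420958.0000
V1^2 = 6353.6841
V2 = sqrt(1427311.6841) = 1194.7015 m/s

1194.7015 m/s


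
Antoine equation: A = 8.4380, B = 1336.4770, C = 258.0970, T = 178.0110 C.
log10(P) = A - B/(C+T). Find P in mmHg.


C+T = 436.1080
B/(C+T) = 3.0646
log10(P) = 8.4380 - 3.0646 = 5.3734
P = 10^5.3734 = 236289.7538 mmHg

236289.7538 mmHg


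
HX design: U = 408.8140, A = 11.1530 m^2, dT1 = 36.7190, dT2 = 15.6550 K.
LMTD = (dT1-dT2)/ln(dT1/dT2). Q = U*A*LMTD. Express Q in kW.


LMTD = 24.7084 K
Q = 408.8140 * 11.1530 * 24.7084 = 112657.9630 W = 112.6580 kW

112.6580 kW


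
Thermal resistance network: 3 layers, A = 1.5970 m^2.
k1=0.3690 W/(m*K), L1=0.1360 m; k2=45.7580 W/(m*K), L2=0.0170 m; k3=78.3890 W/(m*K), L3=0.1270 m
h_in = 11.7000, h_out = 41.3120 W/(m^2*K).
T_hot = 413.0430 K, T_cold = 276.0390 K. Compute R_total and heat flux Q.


R_conv_in = 1/(11.7000*1.5970) = 0.0535
R_1 = 0.1360/(0.3690*1.5970) = 0.2308
R_2 = 0.0170/(45.7580*1.5970) = 0.0002
R_3 = 0.1270/(78.3890*1.5970) = 0.0010
R_conv_out = 1/(41.3120*1.5970) = 0.0152
R_total = 0.3007 K/W
Q = 137.0040 / 0.3007 = 455.6040 W

R_total = 0.3007 K/W, Q = 455.6040 W


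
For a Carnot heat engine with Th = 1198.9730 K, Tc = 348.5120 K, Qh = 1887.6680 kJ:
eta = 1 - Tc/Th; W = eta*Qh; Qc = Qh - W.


eta = 1 - 348.5120/1198.9730 = 0.7093
W = 0.7093 * 1887.6680 = 1338.9693 kJ
Qc = 1887.6680 - 1338.9693 = 548.6987 kJ

eta = 70.9325%, W = 1338.9693 kJ, Qc = 548.6987 kJ


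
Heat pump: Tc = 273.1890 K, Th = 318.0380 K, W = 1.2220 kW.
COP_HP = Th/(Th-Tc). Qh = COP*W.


COP = 318.0380 / 44.8490 = 7.0913
Qh = 7.0913 * 1.2220 = 8.6656 kW

COP = 7.0913, Qh = 8.6656 kW


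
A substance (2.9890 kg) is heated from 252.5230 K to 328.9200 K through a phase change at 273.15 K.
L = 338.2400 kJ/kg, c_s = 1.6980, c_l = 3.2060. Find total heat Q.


Q1 (sensible, solid) = 2.9890 * 1.6980 * 20.6270 = 104.6887 kJ
Q2 (latent) = 2.9890 * 338.2400 = 1010.9994 kJ
Q3 (sensible, liquid) = 2.9890 * 3.2060 * 55.7700 = 534.4291 kJ
Q_total = 1650.1171 kJ

1650.1171 kJ


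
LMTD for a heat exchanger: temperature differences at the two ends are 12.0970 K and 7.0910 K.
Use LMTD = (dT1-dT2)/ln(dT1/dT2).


dT1/dT2 = 1.7060
ln(dT1/dT2) = 0.5341
LMTD = 5.0060 / 0.5341 = 9.3722 K

9.3722 K


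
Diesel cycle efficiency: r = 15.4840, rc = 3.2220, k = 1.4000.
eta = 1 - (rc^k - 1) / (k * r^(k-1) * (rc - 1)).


r^(k-1) = 2.9919
rc^k = 5.1449
eta = 0.5547 = 55.4665%

55.4665%


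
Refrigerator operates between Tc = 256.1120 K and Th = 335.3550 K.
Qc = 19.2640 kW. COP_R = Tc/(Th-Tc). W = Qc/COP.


COP = 256.1120 / 79.2430 = 3.2320
W = 19.2640 / 3.2320 = 5.9604 kW

COP = 3.2320, W = 5.9604 kW


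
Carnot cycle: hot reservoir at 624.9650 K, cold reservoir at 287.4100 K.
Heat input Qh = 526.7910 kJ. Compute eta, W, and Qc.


eta = 1 - 287.4100/624.9650 = 0.5401
W = 0.5401 * 526.7910 = 284.5294 kJ
Qc = 526.7910 - 284.5294 = 242.2616 kJ

eta = 54.0118%, W = 284.5294 kJ, Qc = 242.2616 kJ


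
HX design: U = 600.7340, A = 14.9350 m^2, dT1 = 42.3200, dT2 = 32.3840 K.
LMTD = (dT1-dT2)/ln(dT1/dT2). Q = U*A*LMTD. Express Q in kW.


LMTD = 37.1307 K
Q = 600.7340 * 14.9350 * 37.1307 = 333135.1959 W = 333.1352 kW

333.1352 kW


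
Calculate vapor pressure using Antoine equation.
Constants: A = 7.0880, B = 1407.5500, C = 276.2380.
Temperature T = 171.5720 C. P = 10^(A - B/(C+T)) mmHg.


C+T = 447.8100
B/(C+T) = 3.1432
log10(P) = 7.0880 - 3.1432 = 3.9448
P = 10^3.9448 = 8806.7217 mmHg

8806.7217 mmHg


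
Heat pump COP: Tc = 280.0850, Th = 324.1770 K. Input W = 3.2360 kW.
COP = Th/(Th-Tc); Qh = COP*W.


COP = 324.1770 / 44.0920 = 7.3523
Qh = 7.3523 * 3.2360 = 23.7920 kW

COP = 7.3523, Qh = 23.7920 kW


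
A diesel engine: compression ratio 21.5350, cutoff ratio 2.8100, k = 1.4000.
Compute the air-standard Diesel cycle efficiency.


r^(k-1) = 3.4140
rc^k = 4.2480
eta = 0.6245 = 62.4546%

62.4546%


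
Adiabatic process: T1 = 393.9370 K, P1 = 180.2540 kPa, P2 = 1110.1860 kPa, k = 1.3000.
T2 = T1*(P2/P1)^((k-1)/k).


(k-1)/k = 0.2308
(P2/P1)^exp = 1.5212
T2 = 393.9370 * 1.5212 = 599.2687 K

599.2687 K


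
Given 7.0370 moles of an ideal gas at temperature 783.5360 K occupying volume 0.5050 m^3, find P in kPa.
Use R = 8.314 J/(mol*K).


P = nRT/V = 7.0370 * 8.314 * 783.5360 / 0.5050
= 45841.2579 / 0.5050 = 90774.7681 Pa = 90.7748 kPa

90.7748 kPa


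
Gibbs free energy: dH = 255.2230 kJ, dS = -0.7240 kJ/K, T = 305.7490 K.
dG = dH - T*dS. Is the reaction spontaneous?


T*dS = 305.7490 * -0.7240 = -221.3623 kJ
dG = 255.2230 + 221.3623 = 476.5853 kJ (non-spontaneous)

dG = 476.5853 kJ, non-spontaneous


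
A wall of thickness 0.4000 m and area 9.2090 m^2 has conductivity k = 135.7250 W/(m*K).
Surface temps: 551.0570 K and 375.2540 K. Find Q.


dT = 175.8030 K
Q = 135.7250 * 9.2090 * 175.8030 / 0.4000 = 549336.6994 W

549336.6994 W
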